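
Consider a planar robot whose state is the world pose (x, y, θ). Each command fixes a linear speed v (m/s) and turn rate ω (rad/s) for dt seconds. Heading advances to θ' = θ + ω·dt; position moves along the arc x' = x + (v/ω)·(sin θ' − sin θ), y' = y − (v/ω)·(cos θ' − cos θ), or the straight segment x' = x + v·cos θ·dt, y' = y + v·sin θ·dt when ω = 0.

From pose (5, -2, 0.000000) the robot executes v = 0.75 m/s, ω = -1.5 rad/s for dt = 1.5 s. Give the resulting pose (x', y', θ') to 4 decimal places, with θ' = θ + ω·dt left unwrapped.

θ' = 0.0000 + -1.5·1.5 = -2.2500
R = v/ω = 0.75/-1.5 = -0.5000
x' = 5 + -0.5000·(sin -2.2500 − sin 0.0000) = 5.3890
y' = -2 − -0.5000·(cos -2.2500 − cos 0.0000) = -2.8141

(5.3890, -2.8141, -2.2500)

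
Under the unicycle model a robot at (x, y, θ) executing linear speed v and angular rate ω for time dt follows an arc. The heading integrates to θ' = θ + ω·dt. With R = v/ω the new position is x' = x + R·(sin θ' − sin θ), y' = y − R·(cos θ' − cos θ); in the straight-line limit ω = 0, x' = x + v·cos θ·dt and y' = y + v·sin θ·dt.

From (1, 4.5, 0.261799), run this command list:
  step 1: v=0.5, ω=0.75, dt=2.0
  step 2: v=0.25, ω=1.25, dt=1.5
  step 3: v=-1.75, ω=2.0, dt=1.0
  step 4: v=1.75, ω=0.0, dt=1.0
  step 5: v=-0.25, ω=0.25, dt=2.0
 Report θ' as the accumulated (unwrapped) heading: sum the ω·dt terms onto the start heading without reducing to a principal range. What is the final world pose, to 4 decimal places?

step 1: θ'=1.7618 (R=0.6667) → pose (1.4820, 5.2705, 1.7618)
step 2: θ'=3.6368 (R=0.2000) → pose (1.1906, 5.4085, 3.6368)
step 3: θ'=5.6368 (R=-0.8750) → pose (1.3018, 6.8769, 5.6368)
step 4: θ'=5.6368 (straight) → pose (2.6988, 5.8229, 5.6368)
step 5: θ'=6.1368 (R=-1.0000) → pose (2.2423, 6.0139, 6.1368)

(2.2423, 6.0139, 6.1368)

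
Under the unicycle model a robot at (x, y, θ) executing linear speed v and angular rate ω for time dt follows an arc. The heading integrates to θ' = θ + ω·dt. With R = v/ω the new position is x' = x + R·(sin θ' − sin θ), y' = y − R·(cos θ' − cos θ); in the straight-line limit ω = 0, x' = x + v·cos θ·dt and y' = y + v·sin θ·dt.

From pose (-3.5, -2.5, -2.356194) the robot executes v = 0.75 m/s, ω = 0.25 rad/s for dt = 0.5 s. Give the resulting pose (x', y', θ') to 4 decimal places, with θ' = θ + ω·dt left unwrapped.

θ' = -2.3562 + 0.25·0.5 = -2.2312
R = v/ω = 0.75/0.25 = 3.0000
x' = -3.5 + 3.0000·(sin -2.2312 − sin -2.3562) = -3.7479
y' = -2.5 − 3.0000·(cos -2.2312 − cos -2.3562) = -2.7810

(-3.7479, -2.7810, -2.2312)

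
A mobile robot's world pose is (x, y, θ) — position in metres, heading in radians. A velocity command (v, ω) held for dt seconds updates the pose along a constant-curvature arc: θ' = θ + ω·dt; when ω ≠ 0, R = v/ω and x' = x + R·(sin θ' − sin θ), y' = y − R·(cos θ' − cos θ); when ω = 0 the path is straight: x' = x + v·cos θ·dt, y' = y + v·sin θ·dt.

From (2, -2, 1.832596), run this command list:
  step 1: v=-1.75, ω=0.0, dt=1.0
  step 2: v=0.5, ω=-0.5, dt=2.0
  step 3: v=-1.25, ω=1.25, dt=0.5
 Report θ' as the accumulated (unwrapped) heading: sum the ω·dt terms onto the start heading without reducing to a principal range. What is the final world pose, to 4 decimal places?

step 1: θ'=1.8326 (straight) → pose (2.4529, -3.6904, 1.8326)
step 2: θ'=0.8326 (R=-1.0000) → pose (2.6792, -2.7586, 0.8326)
step 3: θ'=1.4576 (R=-1.0000) → pose (2.4253, -3.3186, 1.4576)

(2.4253, -3.3186, 1.4576)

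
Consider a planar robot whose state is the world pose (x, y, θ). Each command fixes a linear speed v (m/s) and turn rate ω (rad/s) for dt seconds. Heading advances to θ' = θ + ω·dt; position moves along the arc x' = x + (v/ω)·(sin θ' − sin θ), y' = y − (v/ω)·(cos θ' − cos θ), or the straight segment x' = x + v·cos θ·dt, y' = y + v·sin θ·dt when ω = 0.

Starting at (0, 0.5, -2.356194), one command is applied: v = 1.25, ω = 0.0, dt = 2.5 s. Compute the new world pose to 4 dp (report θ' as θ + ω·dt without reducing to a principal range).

θ' = -2.3562 + 0.0·2.5 = -2.3562
ω = 0 → straight: x' = 0 + 1.25·cos(-2.3562)·2.5 = -2.2097
y' = 0.5 + 1.25·sin(-2.3562)·2.5 = -1.7097

(-2.2097, -1.7097, -2.3562)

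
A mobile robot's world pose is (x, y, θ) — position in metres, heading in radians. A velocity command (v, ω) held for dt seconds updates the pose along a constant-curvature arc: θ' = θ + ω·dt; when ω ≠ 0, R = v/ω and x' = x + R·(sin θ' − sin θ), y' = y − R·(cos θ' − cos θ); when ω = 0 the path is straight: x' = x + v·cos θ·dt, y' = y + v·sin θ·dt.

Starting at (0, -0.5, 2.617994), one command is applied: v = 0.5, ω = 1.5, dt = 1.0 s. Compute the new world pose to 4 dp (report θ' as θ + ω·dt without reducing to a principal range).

(-0.4428, -0.6020, 4.1180)

θ' = 2.6180 + 1.5·1.0 = 4.1180
R = v/ω = 0.5/1.5 = 0.3333
x' = 0 + 0.3333·(sin 4.1180 − sin 2.6180) = -0.4428
y' = -0.5 − 0.3333·(cos 4.1180 − cos 2.6180) = -0.6020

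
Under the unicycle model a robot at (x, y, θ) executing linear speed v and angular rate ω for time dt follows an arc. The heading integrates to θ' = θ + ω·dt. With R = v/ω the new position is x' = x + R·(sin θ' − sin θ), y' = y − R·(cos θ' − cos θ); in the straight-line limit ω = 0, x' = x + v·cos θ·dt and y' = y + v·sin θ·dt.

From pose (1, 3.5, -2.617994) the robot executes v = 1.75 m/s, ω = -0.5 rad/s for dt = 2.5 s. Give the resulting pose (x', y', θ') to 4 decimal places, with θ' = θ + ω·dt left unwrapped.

(-3.0746, 3.9146, -3.8680)

θ' = -2.6180 + -0.5·2.5 = -3.8680
R = v/ω = 1.75/-0.5 = -3.5000
x' = 1 + -3.5000·(sin -3.8680 − sin -2.6180) = -3.0746
y' = 3.5 − -3.5000·(cos -3.8680 − cos -2.6180) = 3.9146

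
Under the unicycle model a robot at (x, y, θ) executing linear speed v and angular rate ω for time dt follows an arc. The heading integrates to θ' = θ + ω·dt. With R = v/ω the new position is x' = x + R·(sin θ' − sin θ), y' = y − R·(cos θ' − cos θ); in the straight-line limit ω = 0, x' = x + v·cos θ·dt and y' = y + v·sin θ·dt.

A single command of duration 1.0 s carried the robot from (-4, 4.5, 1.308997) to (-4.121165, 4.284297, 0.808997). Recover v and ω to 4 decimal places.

v = -0.2500, ω = -0.5000

Δθ = 0.808997 − 1.308997 = -0.500000
ω = Δθ/dt = -0.500000/1.0 = -0.5000
R = −Δy/(cos θ' − cos θ) = 0.5000
v = R·ω = 0.5000·-0.5000 = -0.2500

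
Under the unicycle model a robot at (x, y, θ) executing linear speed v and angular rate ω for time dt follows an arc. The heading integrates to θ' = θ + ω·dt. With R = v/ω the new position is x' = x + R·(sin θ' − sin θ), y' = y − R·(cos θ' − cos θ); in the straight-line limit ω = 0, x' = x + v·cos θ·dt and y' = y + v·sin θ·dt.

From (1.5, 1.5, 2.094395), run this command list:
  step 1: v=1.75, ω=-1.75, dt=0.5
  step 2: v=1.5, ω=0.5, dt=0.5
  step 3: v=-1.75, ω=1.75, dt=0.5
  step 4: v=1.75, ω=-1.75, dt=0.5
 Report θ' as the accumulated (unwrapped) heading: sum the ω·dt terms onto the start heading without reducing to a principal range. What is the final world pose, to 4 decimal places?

step 1: θ'=1.2194 (R=-1.0000) → pose (1.4271, 2.3442, 1.2194)
step 2: θ'=1.4694 (R=3.0000) → pose (1.5951, 3.0732, 1.4694)
step 3: θ'=2.3444 (R=-1.0000) → pose (1.8745, 2.2732, 2.3444)
step 4: θ'=1.4694 (R=-1.0000) → pose (1.5951, 3.0732, 1.4694)

(1.5951, 3.0732, 1.4694)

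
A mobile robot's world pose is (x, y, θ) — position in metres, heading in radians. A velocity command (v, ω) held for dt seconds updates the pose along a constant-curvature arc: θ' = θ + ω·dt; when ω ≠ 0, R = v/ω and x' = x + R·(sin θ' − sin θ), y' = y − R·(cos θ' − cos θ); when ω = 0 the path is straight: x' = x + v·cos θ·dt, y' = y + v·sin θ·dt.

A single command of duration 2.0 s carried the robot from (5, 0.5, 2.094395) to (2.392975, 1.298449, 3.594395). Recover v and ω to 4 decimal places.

v = 1.5000, ω = 0.7500

Δθ = 3.594395 − 2.094395 = 1.500000
ω = Δθ/dt = 1.500000/2.0 = 0.7500
R = Δx/(sin θ' − sin θ) = 2.0000
v = R·ω = 2.0000·0.7500 = 1.5000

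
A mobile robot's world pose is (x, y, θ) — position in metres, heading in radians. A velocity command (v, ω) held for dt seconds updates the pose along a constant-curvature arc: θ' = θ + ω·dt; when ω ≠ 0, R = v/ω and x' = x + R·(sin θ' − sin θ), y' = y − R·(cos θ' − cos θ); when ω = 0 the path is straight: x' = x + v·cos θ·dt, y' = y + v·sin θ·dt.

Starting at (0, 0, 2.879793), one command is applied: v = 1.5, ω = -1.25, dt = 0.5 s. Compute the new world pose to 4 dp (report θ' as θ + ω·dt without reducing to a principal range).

(-0.6195, 0.4008, 2.2548)

θ' = 2.8798 + -1.25·0.5 = 2.2548
R = v/ω = 1.5/-1.25 = -1.2000
x' = 0 + -1.2000·(sin 2.2548 − sin 2.8798) = -0.6195
y' = 0 − -1.2000·(cos 2.2548 − cos 2.8798) = 0.4008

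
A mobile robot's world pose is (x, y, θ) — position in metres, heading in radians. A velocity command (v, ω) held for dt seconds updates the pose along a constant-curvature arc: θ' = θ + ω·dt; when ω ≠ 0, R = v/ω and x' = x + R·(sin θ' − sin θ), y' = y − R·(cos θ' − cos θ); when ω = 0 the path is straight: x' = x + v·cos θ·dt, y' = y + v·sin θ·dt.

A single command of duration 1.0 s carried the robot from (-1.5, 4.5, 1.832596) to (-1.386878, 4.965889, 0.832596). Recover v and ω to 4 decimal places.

v = 0.5000, ω = -1.0000

Δθ = 0.832596 − 1.832596 = -1.000000
ω = Δθ/dt = -1.000000/1.0 = -1.0000
R = −Δy/(cos θ' − cos θ) = -0.5000
v = R·ω = -0.5000·-1.0000 = 0.5000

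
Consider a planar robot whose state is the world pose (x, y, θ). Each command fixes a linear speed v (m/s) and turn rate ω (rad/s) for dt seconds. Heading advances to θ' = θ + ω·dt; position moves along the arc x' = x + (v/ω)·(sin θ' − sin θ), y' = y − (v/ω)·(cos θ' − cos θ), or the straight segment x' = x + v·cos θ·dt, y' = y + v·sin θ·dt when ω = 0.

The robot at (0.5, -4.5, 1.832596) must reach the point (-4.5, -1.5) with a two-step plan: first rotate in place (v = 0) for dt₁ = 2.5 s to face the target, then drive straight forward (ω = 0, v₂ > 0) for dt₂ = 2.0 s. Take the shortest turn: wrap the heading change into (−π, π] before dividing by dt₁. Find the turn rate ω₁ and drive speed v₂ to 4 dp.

ω₁ = 0.3074, v₂ = 2.9155

heading to target = atan2(-1.5−-4.5, -4.5−0.5) = 2.6012
Δθ = wrap(2.6012 − 1.8326) = 0.7686; ω₁ = Δθ/dt₁ = 0.3074
distance = √((-4.5−0.5)² + (-1.5−-4.5)²) = 5.8310; v₂ = distance/dt₂ = 2.9155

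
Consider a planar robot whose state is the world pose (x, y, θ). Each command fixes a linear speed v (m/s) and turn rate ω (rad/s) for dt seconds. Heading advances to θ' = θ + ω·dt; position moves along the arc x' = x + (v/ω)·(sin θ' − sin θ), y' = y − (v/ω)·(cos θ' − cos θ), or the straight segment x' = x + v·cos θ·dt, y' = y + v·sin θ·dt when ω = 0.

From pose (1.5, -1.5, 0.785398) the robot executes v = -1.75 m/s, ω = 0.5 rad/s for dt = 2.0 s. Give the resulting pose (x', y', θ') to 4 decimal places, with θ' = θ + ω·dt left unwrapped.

θ' = 0.7854 + 0.5·2.0 = 1.7854
R = v/ω = -1.75/0.5 = -3.5000
x' = 1.5 + -3.5000·(sin 1.7854 − sin 0.7854) = 0.5552
y' = -1.5 − -3.5000·(cos 1.7854 − cos 0.7854) = -4.7202

(0.5552, -4.7202, 1.7854)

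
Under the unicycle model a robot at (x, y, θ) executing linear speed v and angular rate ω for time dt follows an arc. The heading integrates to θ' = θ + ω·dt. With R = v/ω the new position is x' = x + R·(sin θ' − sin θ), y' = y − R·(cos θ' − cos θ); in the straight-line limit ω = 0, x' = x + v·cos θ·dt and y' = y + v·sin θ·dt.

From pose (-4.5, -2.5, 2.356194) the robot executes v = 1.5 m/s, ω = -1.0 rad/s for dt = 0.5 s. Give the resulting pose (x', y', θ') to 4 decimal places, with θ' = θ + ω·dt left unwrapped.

θ' = 2.3562 + -1.0·0.5 = 1.8562
R = v/ω = 1.5/-1.0 = -1.5000
x' = -4.5 + -1.5000·(sin 1.8562 − sin 2.3562) = -4.8787
y' = -2.5 − -1.5000·(cos 1.8562 − cos 2.3562) = -1.8616

(-4.8787, -1.8616, 1.8562)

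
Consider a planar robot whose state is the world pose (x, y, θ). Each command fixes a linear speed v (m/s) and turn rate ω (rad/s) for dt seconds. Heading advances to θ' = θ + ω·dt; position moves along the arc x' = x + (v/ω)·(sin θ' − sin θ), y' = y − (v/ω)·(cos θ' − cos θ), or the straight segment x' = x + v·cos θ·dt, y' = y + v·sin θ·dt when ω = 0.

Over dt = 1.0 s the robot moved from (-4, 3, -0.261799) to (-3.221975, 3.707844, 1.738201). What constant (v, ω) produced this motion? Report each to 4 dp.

v = 1.2500, ω = 2.0000

Δθ = 1.738201 − -0.261799 = 2.000000
ω = Δθ/dt = 2.000000/1.0 = 2.0000
R = Δx/(sin θ' − sin θ) = 0.6250
v = R·ω = 0.6250·2.0000 = 1.2500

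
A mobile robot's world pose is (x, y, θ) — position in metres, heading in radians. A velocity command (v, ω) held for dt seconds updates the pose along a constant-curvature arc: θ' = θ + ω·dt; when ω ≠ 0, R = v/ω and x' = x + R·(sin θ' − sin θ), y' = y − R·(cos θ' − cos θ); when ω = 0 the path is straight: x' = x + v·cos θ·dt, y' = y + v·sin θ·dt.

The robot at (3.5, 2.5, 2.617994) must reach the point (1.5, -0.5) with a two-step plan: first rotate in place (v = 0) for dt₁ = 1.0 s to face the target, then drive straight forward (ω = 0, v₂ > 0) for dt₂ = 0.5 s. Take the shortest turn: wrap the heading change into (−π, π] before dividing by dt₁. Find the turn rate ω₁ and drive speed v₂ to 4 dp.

ω₁ = 1.5064, v₂ = 7.2111

heading to target = atan2(-0.5−2.5, 1.5−3.5) = -2.1588
Δθ = wrap(-2.1588 − 2.6180) = 1.5064; ω₁ = Δθ/dt₁ = 1.5064
distance = √((1.5−3.5)² + (-0.5−2.5)²) = 3.6056; v₂ = distance/dt₂ = 7.2111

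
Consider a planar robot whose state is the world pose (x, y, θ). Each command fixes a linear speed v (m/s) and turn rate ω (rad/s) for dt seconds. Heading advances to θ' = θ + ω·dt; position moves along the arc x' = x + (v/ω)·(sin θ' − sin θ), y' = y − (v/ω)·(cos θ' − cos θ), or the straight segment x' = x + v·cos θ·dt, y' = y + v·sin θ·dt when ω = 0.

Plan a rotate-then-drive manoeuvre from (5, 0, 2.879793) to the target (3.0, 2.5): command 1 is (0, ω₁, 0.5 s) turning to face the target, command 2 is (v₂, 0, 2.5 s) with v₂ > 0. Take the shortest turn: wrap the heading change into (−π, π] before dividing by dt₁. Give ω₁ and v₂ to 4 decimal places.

ω₁ = -1.2685, v₂ = 1.2806

heading to target = atan2(2.5−0, 3−5) = 2.2455
Δθ = wrap(2.2455 − 2.8798) = -0.6343; ω₁ = Δθ/dt₁ = -1.2685
distance = √((3−5)² + (2.5−0)²) = 3.2016; v₂ = distance/dt₂ = 1.2806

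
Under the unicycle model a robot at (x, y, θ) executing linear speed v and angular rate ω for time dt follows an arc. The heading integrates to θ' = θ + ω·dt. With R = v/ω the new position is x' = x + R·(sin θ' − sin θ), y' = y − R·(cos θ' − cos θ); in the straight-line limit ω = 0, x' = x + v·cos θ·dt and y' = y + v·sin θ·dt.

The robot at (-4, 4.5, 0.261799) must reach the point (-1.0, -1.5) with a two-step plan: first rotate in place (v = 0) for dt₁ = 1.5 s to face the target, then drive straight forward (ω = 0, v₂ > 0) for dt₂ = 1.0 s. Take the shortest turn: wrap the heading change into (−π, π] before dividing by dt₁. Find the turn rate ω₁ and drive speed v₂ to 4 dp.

heading to target = atan2(-1.5−4.5, -1−-4) = -1.1071
Δθ = wrap(-1.1071 − 0.2618) = -1.3689; ω₁ = Δθ/dt₁ = -0.9126
distance = √((-1−-4)² + (-1.5−4.5)²) = 6.7082; v₂ = distance/dt₂ = 6.7082

ω₁ = -0.9126, v₂ = 6.7082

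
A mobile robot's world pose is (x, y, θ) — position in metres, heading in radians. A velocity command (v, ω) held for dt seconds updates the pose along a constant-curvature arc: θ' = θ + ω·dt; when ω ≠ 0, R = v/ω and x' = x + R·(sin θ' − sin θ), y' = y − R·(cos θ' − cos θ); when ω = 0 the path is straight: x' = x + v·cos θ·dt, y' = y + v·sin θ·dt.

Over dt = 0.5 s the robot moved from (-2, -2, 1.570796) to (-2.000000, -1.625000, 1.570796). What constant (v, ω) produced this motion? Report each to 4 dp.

Δθ = 1.570796 − 1.570796 = 0.000000
ω = Δθ/dt = 0.000000/0.5 = 0.0000
ω = 0 → v = (Δx·cos θ + Δy·sin θ)/dt = 0.7500

v = 0.7500, ω = 0.0000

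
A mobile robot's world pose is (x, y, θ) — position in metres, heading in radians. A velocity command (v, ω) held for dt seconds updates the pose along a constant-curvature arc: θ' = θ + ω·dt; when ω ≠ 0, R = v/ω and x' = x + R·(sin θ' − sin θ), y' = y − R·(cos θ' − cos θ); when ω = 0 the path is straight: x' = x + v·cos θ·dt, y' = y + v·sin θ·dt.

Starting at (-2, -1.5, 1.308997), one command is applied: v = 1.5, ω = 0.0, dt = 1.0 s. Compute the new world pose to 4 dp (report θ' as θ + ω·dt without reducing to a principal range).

(-1.6118, -0.0511, 1.3090)

θ' = 1.3090 + 0.0·1.0 = 1.3090
ω = 0 → straight: x' = -2 + 1.5·cos(1.3090)·1.0 = -1.6118
y' = -1.5 + 1.5·sin(1.3090)·1.0 = -0.0511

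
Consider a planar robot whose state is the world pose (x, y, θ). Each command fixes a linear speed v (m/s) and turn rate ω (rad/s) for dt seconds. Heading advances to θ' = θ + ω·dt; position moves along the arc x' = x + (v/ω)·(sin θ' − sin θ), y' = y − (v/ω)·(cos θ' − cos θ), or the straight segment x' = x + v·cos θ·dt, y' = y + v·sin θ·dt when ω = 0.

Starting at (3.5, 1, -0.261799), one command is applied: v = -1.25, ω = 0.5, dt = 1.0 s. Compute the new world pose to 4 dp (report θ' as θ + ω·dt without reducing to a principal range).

(2.2631, 1.0146, 0.2382)

θ' = -0.2618 + 0.5·1.0 = 0.2382
R = v/ω = -1.25/0.5 = -2.5000
x' = 3.5 + -2.5000·(sin 0.2382 − sin -0.2618) = 2.2631
y' = 1 − -2.5000·(cos 0.2382 − cos -0.2618) = 1.0146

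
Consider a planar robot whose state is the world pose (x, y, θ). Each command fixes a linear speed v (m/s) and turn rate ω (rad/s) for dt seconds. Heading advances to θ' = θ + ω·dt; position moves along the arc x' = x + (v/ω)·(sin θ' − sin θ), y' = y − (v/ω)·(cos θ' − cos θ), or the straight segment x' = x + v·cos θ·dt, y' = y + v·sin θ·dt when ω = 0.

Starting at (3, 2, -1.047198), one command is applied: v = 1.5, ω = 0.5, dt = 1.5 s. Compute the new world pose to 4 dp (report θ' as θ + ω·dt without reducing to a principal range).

(4.7196, 0.6315, -0.2972)

θ' = -1.0472 + 0.5·1.5 = -0.2972
R = v/ω = 1.5/0.5 = 3.0000
x' = 3 + 3.0000·(sin -0.2972 − sin -1.0472) = 4.7196
y' = 2 − 3.0000·(cos -0.2972 − cos -1.0472) = 0.6315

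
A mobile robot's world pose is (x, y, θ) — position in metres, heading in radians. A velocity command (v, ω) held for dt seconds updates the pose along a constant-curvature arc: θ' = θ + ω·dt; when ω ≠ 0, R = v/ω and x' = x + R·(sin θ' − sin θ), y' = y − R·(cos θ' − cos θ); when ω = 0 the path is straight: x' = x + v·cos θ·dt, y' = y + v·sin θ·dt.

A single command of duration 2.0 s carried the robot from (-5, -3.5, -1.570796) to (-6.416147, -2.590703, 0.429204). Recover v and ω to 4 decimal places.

Δθ = 0.429204 − -1.570796 = 2.000000
ω = Δθ/dt = 2.000000/2.0 = 1.0000
R = Δx/(sin θ' − sin θ) = -1.0000
v = R·ω = -1.0000·1.0000 = -1.0000

v = -1.0000, ω = 1.0000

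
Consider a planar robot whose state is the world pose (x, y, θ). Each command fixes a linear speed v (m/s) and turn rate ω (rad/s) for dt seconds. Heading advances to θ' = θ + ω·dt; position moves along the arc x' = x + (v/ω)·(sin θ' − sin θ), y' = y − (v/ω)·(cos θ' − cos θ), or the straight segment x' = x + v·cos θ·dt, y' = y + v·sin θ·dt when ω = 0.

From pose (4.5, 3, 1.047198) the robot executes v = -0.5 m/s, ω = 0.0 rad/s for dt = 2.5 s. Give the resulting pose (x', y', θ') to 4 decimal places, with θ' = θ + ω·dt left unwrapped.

θ' = 1.0472 + 0.0·2.5 = 1.0472
ω = 0 → straight: x' = 4.5 + -0.5·cos(1.0472)·2.5 = 3.8750
y' = 3 + -0.5·sin(1.0472)·2.5 = 1.9175

(3.8750, 1.9175, 1.0472)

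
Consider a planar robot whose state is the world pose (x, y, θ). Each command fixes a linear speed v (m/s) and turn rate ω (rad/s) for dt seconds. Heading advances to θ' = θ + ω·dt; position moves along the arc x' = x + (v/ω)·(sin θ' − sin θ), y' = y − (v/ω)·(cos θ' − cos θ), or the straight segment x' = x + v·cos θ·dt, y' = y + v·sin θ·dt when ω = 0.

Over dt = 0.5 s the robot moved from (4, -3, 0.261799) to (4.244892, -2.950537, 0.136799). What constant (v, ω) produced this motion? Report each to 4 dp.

v = 0.5000, ω = -0.2500

Δθ = 0.136799 − 0.261799 = -0.125000
ω = Δθ/dt = -0.125000/0.5 = -0.2500
R = Δx/(sin θ' − sin θ) = -2.0000
v = R·ω = -2.0000·-0.2500 = 0.5000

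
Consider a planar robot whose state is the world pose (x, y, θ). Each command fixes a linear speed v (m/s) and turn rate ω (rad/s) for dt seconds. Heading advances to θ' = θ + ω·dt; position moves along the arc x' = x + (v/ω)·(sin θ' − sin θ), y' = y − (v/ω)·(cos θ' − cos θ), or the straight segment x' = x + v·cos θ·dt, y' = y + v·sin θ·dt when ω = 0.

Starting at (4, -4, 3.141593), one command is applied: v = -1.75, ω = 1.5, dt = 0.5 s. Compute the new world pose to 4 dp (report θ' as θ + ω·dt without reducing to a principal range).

(4.7952, -3.6870, 3.8916)

θ' = 3.1416 + 1.5·0.5 = 3.8916
R = v/ω = -1.75/1.5 = -1.1667
x' = 4 + -1.1667·(sin 3.8916 − sin 3.1416) = 4.7952
y' = -4 − -1.1667·(cos 3.8916 − cos 3.1416) = -3.6870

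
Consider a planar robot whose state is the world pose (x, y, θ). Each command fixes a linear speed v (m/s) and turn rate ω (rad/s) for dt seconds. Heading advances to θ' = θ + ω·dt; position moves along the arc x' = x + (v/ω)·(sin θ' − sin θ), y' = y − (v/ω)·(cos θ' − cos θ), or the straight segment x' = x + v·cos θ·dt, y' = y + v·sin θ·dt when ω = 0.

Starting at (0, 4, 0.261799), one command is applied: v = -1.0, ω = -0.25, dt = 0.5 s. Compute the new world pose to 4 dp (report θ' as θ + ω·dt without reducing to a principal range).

θ' = 0.2618 + -0.25·0.5 = 0.1368
R = v/ω = -1.0/-0.25 = 4.0000
x' = 0 + 4.0000·(sin 0.1368 − sin 0.2618) = -0.4898
y' = 4 − 4.0000·(cos 0.1368 − cos 0.2618) = 3.9011

(-0.4898, 3.9011, 0.1368)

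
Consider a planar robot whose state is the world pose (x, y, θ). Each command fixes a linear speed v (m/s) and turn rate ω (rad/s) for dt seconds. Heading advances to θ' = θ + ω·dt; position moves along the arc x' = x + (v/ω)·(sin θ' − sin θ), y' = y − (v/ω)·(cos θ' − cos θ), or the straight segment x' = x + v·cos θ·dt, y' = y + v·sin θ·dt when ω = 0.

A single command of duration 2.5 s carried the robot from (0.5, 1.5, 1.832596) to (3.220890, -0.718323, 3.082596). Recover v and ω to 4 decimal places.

v = -1.5000, ω = 0.5000

Δθ = 3.082596 − 1.832596 = 1.250000
ω = Δθ/dt = 1.250000/2.5 = 0.5000
R = Δx/(sin θ' − sin θ) = -3.0000
v = R·ω = -3.0000·0.5000 = -1.5000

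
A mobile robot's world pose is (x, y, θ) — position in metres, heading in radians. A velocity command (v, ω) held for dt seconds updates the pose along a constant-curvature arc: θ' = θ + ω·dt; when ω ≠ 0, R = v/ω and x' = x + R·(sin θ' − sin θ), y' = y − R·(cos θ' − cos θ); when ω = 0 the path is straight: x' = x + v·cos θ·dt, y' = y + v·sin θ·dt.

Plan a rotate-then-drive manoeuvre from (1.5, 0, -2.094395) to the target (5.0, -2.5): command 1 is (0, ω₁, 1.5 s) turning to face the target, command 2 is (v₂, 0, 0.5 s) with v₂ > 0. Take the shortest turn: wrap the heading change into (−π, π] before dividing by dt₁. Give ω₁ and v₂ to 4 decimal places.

ω₁ = 0.9828, v₂ = 8.6023

heading to target = atan2(-2.5−0, 5−1.5) = -0.6202
Δθ = wrap(-0.6202 − -2.0944) = 1.4741; ω₁ = Δθ/dt₁ = 0.9828
distance = √((5−1.5)² + (-2.5−0)²) = 4.3012; v₂ = distance/dt₂ = 8.6023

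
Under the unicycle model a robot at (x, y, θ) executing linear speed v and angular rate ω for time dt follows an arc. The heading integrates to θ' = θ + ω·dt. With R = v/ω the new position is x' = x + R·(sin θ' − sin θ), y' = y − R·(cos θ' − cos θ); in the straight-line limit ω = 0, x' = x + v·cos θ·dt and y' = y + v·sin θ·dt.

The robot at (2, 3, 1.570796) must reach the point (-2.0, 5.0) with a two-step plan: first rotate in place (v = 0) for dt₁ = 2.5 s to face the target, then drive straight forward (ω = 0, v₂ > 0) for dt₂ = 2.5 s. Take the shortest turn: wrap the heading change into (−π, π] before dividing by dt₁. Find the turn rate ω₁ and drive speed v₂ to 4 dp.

heading to target = atan2(5−3, -2−2) = 2.6779
Δθ = wrap(2.6779 − 1.5708) = 1.1071; ω₁ = Δθ/dt₁ = 0.4429
distance = √((-2−2)² + (5−3)²) = 4.4721; v₂ = distance/dt₂ = 1.7889

ω₁ = 0.4429, v₂ = 1.7889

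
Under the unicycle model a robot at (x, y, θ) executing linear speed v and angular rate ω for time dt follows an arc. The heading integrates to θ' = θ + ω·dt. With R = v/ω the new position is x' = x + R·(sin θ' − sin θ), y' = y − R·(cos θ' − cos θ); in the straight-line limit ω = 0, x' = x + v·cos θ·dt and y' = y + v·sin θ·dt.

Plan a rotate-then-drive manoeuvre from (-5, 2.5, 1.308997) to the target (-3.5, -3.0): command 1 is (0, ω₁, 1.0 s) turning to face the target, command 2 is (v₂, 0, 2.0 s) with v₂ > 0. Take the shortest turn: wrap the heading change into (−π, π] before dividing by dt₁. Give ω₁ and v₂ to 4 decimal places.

heading to target = atan2(-3−2.5, -3.5−-5) = -1.3045
Δθ = wrap(-1.3045 − 1.3090) = -2.6135; ω₁ = Δθ/dt₁ = -2.6135
distance = √((-3.5−-5)² + (-3−2.5)²) = 5.7009; v₂ = distance/dt₂ = 2.8504

ω₁ = -2.6135, v₂ = 2.8504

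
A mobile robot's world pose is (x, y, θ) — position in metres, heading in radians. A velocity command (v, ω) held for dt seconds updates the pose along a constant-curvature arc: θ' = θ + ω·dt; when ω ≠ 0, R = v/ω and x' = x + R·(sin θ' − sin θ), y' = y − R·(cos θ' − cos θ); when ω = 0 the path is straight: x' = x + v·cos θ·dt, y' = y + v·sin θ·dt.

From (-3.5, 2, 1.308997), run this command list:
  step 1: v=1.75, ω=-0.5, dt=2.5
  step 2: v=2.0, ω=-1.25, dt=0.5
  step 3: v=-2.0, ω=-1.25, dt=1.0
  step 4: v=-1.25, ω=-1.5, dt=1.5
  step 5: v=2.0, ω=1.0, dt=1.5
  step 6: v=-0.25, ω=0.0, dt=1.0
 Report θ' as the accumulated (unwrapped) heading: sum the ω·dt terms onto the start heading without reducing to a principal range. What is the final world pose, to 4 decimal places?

(-1.0692, 6.9890, -2.5660)

step 1: θ'=0.0590 (R=-3.5000) → pose (-0.3256, 4.5880, 0.0590)
step 2: θ'=-0.5660 (R=-1.6000) → pose (0.6267, 4.3413, -0.5660)
step 3: θ'=-1.8160 (R=1.6000) → pose (-0.0674, 6.0802, -1.8160)
step 4: θ'=-4.0660 (R=0.8333) → pose (1.4062, 6.3798, -4.0660)
step 5: θ'=-2.5660 (R=2.0000) → pose (-1.2790, 6.8530, -2.5660)
step 6: θ'=-2.5660 (straight) → pose (-1.0692, 6.9890, -2.5660)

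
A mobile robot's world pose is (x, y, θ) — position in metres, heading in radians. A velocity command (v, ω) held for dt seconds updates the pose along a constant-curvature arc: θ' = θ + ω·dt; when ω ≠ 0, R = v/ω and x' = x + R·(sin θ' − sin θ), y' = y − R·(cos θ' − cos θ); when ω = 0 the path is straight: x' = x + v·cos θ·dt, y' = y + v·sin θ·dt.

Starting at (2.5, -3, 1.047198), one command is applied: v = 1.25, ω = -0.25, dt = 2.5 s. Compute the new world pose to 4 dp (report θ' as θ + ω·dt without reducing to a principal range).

θ' = 1.0472 + -0.25·2.5 = 0.4222
R = v/ω = 1.25/-0.25 = -5.0000
x' = 2.5 + -5.0000·(sin 0.4222 − sin 1.0472) = 4.7813
y' = -3 − -5.0000·(cos 0.4222 − cos 1.0472) = -0.9390

(4.7813, -0.9390, 0.4222)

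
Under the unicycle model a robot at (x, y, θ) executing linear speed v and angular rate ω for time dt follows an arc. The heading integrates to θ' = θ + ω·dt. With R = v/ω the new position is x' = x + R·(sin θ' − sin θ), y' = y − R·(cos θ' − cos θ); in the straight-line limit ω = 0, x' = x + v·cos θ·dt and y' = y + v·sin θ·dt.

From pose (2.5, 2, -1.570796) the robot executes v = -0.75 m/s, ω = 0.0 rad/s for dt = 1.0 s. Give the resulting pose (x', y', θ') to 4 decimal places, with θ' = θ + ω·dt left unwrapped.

(2.5000, 2.7500, -1.5708)

θ' = -1.5708 + 0.0·1.0 = -1.5708
ω = 0 → straight: x' = 2.5 + -0.75·cos(-1.5708)·1.0 = 2.5000
y' = 2 + -0.75·sin(-1.5708)·1.0 = 2.7500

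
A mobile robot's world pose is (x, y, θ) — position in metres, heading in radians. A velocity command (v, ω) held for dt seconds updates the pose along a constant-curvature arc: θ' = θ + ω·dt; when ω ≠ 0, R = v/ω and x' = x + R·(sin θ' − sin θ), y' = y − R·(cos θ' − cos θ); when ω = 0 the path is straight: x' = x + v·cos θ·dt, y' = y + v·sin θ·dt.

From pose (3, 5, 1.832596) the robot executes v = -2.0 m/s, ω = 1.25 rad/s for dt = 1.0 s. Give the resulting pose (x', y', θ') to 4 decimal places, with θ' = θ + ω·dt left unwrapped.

(4.4511, 3.8169, 3.0826)

θ' = 1.8326 + 1.25·1.0 = 3.0826
R = v/ω = -2.0/1.25 = -1.6000
x' = 3 + -1.6000·(sin 3.0826 − sin 1.8326) = 4.4511
y' = 5 − -1.6000·(cos 3.0826 − cos 1.8326) = 3.8169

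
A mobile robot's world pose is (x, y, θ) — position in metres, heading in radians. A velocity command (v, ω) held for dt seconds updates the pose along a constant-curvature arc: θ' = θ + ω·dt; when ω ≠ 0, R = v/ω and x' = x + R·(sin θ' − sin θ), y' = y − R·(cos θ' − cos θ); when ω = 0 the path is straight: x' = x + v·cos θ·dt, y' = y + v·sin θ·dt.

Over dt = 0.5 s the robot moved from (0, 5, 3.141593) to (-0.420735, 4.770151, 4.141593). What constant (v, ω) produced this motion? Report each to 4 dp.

Δθ = 4.141593 − 3.141593 = 1.000000
ω = Δθ/dt = 1.000000/0.5 = 2.0000
R = Δx/(sin θ' − sin θ) = 0.5000
v = R·ω = 0.5000·2.0000 = 1.0000

v = 1.0000, ω = 2.0000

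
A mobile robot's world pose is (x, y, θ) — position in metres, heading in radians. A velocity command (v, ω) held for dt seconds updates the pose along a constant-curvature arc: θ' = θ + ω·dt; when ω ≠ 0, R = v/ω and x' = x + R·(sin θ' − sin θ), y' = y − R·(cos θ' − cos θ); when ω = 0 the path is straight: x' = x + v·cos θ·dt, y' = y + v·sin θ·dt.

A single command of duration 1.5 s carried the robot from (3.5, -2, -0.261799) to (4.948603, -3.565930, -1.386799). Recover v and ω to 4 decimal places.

Δθ = -1.386799 − -0.261799 = -1.125000
ω = Δθ/dt = -1.125000/1.5 = -0.7500
R = −Δy/(cos θ' − cos θ) = -2.0000
v = R·ω = -2.0000·-0.7500 = 1.5000

v = 1.5000, ω = -0.7500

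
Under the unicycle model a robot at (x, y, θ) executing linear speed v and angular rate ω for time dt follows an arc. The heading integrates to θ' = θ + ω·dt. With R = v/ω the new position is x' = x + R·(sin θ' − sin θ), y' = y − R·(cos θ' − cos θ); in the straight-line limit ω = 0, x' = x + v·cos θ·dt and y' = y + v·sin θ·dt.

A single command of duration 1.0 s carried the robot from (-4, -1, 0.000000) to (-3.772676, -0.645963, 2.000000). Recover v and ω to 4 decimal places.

Δθ = 2.000000 − 0.000000 = 2.000000
ω = Δθ/dt = 2.000000/1.0 = 2.0000
R = −Δy/(cos θ' − cos θ) = 0.2500
v = R·ω = 0.2500·2.0000 = 0.5000

v = 0.5000, ω = 2.0000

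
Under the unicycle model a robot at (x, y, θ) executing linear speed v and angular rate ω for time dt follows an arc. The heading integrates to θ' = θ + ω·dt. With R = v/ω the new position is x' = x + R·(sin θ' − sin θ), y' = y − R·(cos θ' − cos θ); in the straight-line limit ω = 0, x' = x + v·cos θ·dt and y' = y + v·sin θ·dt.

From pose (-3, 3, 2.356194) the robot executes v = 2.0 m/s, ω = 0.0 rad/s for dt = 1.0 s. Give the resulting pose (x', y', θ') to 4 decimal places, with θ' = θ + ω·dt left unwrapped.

(-4.4142, 4.4142, 2.3562)

θ' = 2.3562 + 0.0·1.0 = 2.3562
ω = 0 → straight: x' = -3 + 2.0·cos(2.3562)·1.0 = -4.4142
y' = 3 + 2.0·sin(2.3562)·1.0 = 4.4142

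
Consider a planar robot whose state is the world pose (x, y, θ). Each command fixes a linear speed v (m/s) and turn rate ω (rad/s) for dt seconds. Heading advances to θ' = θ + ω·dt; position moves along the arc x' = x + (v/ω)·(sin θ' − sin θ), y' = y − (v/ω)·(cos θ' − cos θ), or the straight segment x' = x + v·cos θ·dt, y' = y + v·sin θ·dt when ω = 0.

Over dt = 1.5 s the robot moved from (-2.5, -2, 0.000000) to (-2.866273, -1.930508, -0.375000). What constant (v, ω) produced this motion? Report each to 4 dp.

Δθ = -0.375000 − 0.000000 = -0.375000
ω = Δθ/dt = -0.375000/1.5 = -0.2500
R = Δx/(sin θ' − sin θ) = 1.0000
v = R·ω = 1.0000·-0.2500 = -0.2500

v = -0.2500, ω = -0.2500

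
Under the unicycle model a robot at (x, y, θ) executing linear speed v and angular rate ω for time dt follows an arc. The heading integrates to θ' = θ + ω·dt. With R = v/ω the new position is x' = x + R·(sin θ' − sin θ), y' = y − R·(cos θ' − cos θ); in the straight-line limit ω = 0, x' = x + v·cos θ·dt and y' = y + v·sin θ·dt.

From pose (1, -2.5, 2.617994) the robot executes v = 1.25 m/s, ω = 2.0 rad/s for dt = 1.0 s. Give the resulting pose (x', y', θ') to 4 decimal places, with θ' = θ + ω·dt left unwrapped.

θ' = 2.6180 + 2.0·1.0 = 4.6180
R = v/ω = 1.25/2.0 = 0.6250
x' = 1 + 0.6250·(sin 4.6180 − sin 2.6180) = 0.0653
y' = -2.5 − 0.6250·(cos 4.6180 − cos 2.6180) = -2.9824

(0.0653, -2.9824, 4.6180)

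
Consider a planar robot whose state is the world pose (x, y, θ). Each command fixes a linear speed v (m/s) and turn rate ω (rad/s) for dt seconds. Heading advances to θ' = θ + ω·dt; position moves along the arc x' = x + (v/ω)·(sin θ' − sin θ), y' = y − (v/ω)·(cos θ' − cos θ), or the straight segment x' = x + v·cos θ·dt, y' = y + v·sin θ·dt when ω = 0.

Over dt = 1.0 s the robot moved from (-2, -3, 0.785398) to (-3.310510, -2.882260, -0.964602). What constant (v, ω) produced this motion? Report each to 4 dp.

Δθ = -0.964602 − 0.785398 = -1.750000
ω = Δθ/dt = -1.750000/1.0 = -1.7500
R = Δx/(sin θ' − sin θ) = 0.8571
v = R·ω = 0.8571·-1.7500 = -1.5000

v = -1.5000, ω = -1.7500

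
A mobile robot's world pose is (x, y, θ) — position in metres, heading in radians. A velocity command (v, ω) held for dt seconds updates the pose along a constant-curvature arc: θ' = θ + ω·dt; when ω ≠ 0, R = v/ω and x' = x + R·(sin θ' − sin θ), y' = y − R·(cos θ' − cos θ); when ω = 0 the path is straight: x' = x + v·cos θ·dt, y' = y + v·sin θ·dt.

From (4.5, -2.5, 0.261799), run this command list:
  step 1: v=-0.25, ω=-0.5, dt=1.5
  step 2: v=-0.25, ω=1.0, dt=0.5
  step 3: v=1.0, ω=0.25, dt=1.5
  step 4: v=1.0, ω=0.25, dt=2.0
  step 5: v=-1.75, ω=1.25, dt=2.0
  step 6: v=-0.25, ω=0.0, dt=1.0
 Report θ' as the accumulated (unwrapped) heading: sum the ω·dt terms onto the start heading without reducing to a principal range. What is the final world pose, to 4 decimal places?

step 1: θ'=-0.4882 (R=0.5000) → pose (4.1361, -2.4586, -0.4882)
step 2: θ'=0.0118 (R=-0.2500) → pose (4.0159, -2.4294, 0.0118)
step 3: θ'=0.3868 (R=4.0000) → pose (5.4776, -2.1342, 0.3868)
step 4: θ'=0.8868 (R=4.0000) → pose (7.0689, -0.9573, 0.8868)
step 5: θ'=3.3868 (R=-1.4000) → pose (8.4938, -3.2001, 3.3868)
step 6: θ'=3.3868 (straight) → pose (8.7363, -3.1394, 3.3868)

(8.7363, -3.1394, 3.3868)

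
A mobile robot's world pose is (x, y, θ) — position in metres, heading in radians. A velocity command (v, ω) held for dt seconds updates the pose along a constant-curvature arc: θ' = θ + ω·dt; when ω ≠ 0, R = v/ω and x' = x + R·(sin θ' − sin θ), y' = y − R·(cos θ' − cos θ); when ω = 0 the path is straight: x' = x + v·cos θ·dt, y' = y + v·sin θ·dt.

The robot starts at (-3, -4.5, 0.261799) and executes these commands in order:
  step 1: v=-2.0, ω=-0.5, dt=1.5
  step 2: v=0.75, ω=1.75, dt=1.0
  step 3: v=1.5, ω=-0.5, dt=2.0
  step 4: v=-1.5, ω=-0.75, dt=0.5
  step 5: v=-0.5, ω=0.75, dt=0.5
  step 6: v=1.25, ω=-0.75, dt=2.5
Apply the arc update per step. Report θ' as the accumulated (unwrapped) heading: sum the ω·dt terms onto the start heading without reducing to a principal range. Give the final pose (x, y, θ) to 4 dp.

(-2.1156, -3.6897, -1.6132)

step 1: θ'=-0.4882 (R=4.0000) → pose (-5.9114, -4.1690, -0.4882)
step 2: θ'=1.2618 (R=0.4286) → pose (-5.3021, -3.9208, 1.2618)
step 3: θ'=0.2618 (R=-3.0000) → pose (-3.2207, -1.9354, 0.2618)
step 4: θ'=-0.1132 (R=2.0000) → pose (-3.9642, -1.9907, -0.1132)
step 5: θ'=0.2618 (R=-0.6667) → pose (-4.2121, -2.0092, 0.2618)
step 6: θ'=-1.6132 (R=-1.6667) → pose (-2.1156, -3.6897, -1.6132)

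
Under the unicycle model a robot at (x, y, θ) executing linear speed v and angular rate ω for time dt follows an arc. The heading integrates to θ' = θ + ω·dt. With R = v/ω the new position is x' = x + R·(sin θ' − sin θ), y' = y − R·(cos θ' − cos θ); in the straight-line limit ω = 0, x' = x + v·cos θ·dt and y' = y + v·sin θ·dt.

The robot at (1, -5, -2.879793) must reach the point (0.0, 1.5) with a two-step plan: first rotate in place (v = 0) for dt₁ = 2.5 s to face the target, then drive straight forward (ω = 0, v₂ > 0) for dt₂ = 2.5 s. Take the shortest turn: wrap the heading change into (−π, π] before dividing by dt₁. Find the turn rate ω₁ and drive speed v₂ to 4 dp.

heading to target = atan2(1.5−-5, 0−1) = 1.7234
Δθ = wrap(1.7234 − -2.8798) = -1.6799; ω₁ = Δθ/dt₁ = -0.6720
distance = √((0−1)² + (1.5−-5)²) = 6.5765; v₂ = distance/dt₂ = 2.6306

ω₁ = -0.6720, v₂ = 2.6306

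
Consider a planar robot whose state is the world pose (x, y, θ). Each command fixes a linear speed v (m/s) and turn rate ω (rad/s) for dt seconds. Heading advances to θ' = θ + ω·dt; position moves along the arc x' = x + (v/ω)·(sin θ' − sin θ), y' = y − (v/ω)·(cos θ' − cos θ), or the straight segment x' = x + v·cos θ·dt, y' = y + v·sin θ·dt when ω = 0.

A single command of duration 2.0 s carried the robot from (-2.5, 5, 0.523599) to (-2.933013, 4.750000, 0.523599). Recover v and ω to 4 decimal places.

Δθ = 0.523599 − 0.523599 = 0.000000
ω = Δθ/dt = 0.000000/2.0 = 0.0000
ω = 0 → v = (Δx·cos θ + Δy·sin θ)/dt = -0.2500

v = -0.2500, ω = 0.0000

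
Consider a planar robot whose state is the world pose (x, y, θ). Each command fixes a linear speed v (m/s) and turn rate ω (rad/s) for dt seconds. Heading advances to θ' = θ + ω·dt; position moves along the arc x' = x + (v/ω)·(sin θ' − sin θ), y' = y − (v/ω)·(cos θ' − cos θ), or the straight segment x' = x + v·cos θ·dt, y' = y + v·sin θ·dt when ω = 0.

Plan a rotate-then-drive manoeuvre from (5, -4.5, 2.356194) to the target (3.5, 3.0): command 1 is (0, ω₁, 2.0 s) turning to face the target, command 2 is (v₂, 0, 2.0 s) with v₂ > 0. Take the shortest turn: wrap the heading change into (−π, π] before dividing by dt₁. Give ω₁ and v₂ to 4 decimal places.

heading to target = atan2(3−-4.5, 3.5−5) = 1.7682
Δθ = wrap(1.7682 − 2.3562) = -0.5880; ω₁ = Δθ/dt₁ = -0.2940
distance = √((3.5−5)² + (3−-4.5)²) = 7.6485; v₂ = distance/dt₂ = 3.8243

ω₁ = -0.2940, v₂ = 3.8243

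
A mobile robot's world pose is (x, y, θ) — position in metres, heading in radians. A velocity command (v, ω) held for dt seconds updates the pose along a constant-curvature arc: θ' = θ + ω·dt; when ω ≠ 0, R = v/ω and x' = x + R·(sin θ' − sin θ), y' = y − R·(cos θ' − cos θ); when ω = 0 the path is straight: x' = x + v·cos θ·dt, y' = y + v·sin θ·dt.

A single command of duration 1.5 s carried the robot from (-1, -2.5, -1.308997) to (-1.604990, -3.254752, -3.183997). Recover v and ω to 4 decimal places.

Δθ = -3.183997 − -1.308997 = -1.875000
ω = Δθ/dt = -1.875000/1.5 = -1.2500
R = −Δy/(cos θ' − cos θ) = -0.6000
v = R·ω = -0.6000·-1.2500 = 0.7500

v = 0.7500, ω = -1.2500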